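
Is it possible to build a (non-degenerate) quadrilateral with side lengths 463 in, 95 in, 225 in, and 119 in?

For a quadrilateral, each side must be shorter than the sum of the others.
Here the longest side is 463, but the remaining 3 sides sum to only 439.

No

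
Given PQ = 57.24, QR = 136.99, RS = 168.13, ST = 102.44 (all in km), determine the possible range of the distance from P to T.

The maximum is all hops collinear in one direction: 57.24 + 136.99 + 168.13 + 102.44 = 464.80.
The longest hop is 168.13; the others sum to 296.67. Since 168.13 ≤ 296.67, the path can fold back on itself completely, so the minimum distance is 0.

0 ≤ PT ≤ 464.80 km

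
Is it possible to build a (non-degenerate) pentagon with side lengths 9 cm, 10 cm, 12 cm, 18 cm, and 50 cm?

For a pentagon, each side must be shorter than the sum of the others.
Here the longest side is 50, but the remaining 4 sides sum to only 49.

No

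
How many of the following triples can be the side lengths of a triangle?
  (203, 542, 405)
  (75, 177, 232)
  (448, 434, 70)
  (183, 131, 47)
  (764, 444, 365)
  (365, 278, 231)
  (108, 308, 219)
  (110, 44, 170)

(203,405,542): 203+405 > 542 → valid
(75,177,232): 75+177 > 232 → valid
(70,434,448): 70+434 > 448 → valid
(47,131,183): 47+131 ≤ 183 → not valid
(365,444,764): 365+444 > 764 → valid
(231,278,365): 231+278 > 365 → valid
(108,219,308): 108+219 > 308 → valid
(44,110,170): 44+110 ≤ 170 → not valid
6 of the 8 triples form a triangle.

6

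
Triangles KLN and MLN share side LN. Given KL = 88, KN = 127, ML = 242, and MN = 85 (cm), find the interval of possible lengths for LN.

157 < LN < 215

From triangle KLN: |88 − 127| < LN < 88 + 127, i.e. 39 < LN < 215.
From triangle MLN: 157 < LN < 327.
Both must hold, so LN lies in the intersection.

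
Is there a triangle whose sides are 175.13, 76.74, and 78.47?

No

The longest side is 175.13, but the other two sum to only 155.21.
155.21 < 175.13, so the triangle inequality fails.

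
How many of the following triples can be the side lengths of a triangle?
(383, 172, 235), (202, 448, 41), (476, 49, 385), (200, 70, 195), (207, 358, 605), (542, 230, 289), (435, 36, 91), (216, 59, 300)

2

(172,235,383): 172+235 > 383 → valid
(41,202,448): 41+202 ≤ 448 → not valid
(49,385,476): 49+385 ≤ 476 → not valid
(70,195,200): 70+195 > 200 → valid
(207,358,605): 207+358 ≤ 605 → not valid
(230,289,542): 230+289 ≤ 542 → not valid
(36,91,435): 36+91 ≤ 435 → not valid
(59,216,300): 59+216 ≤ 300 → not valid
2 of the 8 triples form a triangle.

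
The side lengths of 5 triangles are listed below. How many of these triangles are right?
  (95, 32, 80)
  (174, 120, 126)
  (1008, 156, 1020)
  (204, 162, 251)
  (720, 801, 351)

(95,32,80): 32²+80² = 7424 < 9025 = 95² → obtuse
(174,120,126): 120²+126² = 30276 = 174² → right
(1008,156,1020): 156²+1008² = 1040400 = 1020² → right
(204,162,251): 162²+204² = 67860 > 63001 = 251² → acute
(720,801,351): 351²+720² = 641601 = 801² → right
3 of the 5 are right.

3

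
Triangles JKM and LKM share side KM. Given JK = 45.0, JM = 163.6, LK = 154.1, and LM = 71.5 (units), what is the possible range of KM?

From triangle JKM: |45.0 − 163.6| < KM < 45.0 + 163.6, i.e. 118.6 < KM < 208.6.
From triangle LKM: 82.6 < KM < 225.6.
Both must hold, so KM lies in the intersection.

118.6 < KM < 208.6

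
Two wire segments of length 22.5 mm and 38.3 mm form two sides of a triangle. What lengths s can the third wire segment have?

15.8 < s < 60.8

By the triangle inequality, s must be less than 22.5 + 38.3 = 60.8 and greater than |22.5 − 38.3| = 15.8.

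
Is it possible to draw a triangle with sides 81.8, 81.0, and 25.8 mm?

The longest side is 81.8, and the other two sum to 106.8.
Since 106.8 > 81.8, the triangle inequality holds.

Yes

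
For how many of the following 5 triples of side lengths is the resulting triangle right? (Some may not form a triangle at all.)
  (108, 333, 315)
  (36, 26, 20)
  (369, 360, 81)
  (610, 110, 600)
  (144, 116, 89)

(108,333,315): 108²+315² = 110889 = 333² → right
(36,26,20): 20²+26² = 1076 < 1296 = 36² → obtuse
(369,360,81): 81²+360² = 136161 = 369² → right
(610,110,600): 110²+600² = 372100 = 610² → right
(144,116,89): 89²+116² = 21377 > 20736 = 144² → acute
3 of the 5 are right.

3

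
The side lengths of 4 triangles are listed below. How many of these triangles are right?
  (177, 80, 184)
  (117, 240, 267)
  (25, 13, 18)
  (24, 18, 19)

(177,80,184): 80²+177² = 37729 > 33856 = 184² → acute
(117,240,267): 117²+240² = 71289 = 267² → right
(25,13,18): 13²+18² = 493 < 625 = 25² → obtuse
(24,18,19): 18²+19² = 685 > 576 = 24² → acute
1 of the 4 is right.

1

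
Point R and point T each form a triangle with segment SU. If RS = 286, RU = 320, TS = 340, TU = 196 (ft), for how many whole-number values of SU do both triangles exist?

From triangle RSU: 34 < SU < 606.
From triangle TSU: 144 < SU < 536.
Intersection: 144 < SU < 536, so integers 145 through 535: 391 values.

391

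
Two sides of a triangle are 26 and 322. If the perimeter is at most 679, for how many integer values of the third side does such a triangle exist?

Triangle inequality: 296 < x < 348. Perimeter ≤ 679 gives x ≤ 679 − 26 − 322 = 331.
So 296 < x ≤ 331; integers 297 through 331: 35 values.

35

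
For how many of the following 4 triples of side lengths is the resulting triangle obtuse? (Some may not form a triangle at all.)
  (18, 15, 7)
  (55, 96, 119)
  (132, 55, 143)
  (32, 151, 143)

(18,15,7): 7²+15² = 274 < 324 = 18² → obtuse
(55,96,119): 55²+96² = 12241 < 14161 = 119² → obtuse
(132,55,143): 55²+132² = 20449 = 143² → right
(32,151,143): 32²+143² = 21473 < 22801 = 151² → obtuse
3 of the 4 are obtuse.

3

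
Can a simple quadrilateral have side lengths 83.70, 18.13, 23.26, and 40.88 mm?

For a quadrilateral, each side must be shorter than the sum of the others.
Here the longest side is 83.70, but the remaining 3 sides sum to only 82.27.

No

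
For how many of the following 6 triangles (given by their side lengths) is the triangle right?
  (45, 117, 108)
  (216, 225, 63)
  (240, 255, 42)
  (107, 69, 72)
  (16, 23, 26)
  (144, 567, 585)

(45,117,108): 45²+108² = 13689 = 117² → right
(216,225,63): 63²+216² = 50625 = 225² → right
(240,255,42): 42²+240² = 59364 < 65025 = 255² → obtuse
(107,69,72): 69²+72² = 9945 < 11449 = 107² → obtuse
(16,23,26): 16²+23² = 785 > 676 = 26² → acute
(144,567,585): 144²+567² = 342225 = 585² → right
3 of the 6 are right.

3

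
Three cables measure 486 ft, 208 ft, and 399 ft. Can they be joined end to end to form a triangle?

The longest side is 486, and the other two sum to 607.
Since 607 > 486, the triangle inequality holds.

Yes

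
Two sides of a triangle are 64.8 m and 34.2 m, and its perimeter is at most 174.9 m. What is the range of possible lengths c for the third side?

Triangle inequality alone gives 30.6 < c < 99.0.
The perimeter condition gives c ≤ 174.9 − 64.8 − 34.2 = 75.9.
Intersecting the two: 30.6 < c ≤ 75.9.

30.6 < c ≤ 75.9 m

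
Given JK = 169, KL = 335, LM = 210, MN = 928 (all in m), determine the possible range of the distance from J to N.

214 ≤ JN ≤ 1642 m

The maximum is all hops collinear in one direction: 169 + 335 + 210 + 928 = 1642.
The longest hop is 928; the others sum to 714. Folding the others back against it leaves at least 928 − 714 = 214.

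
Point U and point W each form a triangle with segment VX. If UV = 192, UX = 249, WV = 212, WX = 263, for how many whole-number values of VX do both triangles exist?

From triangle UVX: 57 < VX < 441.
From triangle WVX: 51 < VX < 475.
Intersection: 57 < VX < 441, so integers 58 through 440: 383 values.

383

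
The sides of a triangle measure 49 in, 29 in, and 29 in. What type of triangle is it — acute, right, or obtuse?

obtuse

Compare the square of the longest side to the sum of squares of the other two: 29² + 29² = 1682 < 2401 = 49².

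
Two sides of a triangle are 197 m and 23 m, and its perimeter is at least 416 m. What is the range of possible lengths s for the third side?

196 ≤ s < 220 m

Triangle inequality alone gives 174 < s < 220.
The perimeter condition gives s ≥ 416 − 197 − 23 = 196.
Intersecting the two: 196 ≤ s < 220.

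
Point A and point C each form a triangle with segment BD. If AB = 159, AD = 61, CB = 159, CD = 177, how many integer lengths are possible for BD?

121

From triangle ABD: 98 < BD < 220.
From triangle CBD: 18 < BD < 336.
Intersection: 98 < BD < 220, so integers 99 through 219: 121 values.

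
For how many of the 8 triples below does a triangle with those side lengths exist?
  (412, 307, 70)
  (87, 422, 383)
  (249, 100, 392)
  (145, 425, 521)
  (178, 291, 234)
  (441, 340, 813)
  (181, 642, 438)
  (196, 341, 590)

3

(70,307,412): 70+307 ≤ 412 → not valid
(87,383,422): 87+383 > 422 → valid
(100,249,392): 100+249 ≤ 392 → not valid
(145,425,521): 145+425 > 521 → valid
(178,234,291): 178+234 > 291 → valid
(340,441,813): 340+441 ≤ 813 → not valid
(181,438,642): 181+438 ≤ 642 → not valid
(196,341,590): 196+341 ≤ 590 → not valid
3 of the 8 triples form a triangle.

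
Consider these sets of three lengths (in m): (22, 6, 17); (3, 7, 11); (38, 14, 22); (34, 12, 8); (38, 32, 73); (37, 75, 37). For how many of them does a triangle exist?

1

(6,17,22): 6+17 > 22 → valid
(3,7,11): 3+7 ≤ 11 → not valid
(14,22,38): 14+22 ≤ 38 → not valid
(8,12,34): 8+12 ≤ 34 → not valid
(32,38,73): 32+38 ≤ 73 → not valid
(37,37,75): 37+37 ≤ 75 → not valid
1 of the 6 triples forms a triangle.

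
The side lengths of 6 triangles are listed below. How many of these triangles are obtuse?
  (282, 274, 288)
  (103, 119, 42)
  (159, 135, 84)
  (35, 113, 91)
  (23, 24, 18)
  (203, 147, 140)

2

(282,274,288): 274²+282² = 154600 > 82944 = 288² → acute
(103,119,42): 42²+103² = 12373 < 14161 = 119² → obtuse
(159,135,84): 84²+135² = 25281 = 159² → right
(35,113,91): 35²+91² = 9506 < 12769 = 113² → obtuse
(23,24,18): 18²+23² = 853 > 576 = 24² → acute
(203,147,140): 140²+147² = 41209 = 203² → right
2 of the 6 are obtuse.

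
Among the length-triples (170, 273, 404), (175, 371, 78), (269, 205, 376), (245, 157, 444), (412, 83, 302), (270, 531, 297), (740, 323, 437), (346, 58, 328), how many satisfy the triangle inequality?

(170,273,404): 170+273 > 404 → valid
(78,175,371): 78+175 ≤ 371 → not valid
(205,269,376): 205+269 > 376 → valid
(157,245,444): 157+245 ≤ 444 → not valid
(83,302,412): 83+302 ≤ 412 → not valid
(270,297,531): 270+297 > 531 → valid
(323,437,740): 323+437 > 740 → valid
(58,328,346): 58+328 > 346 → valid
5 of the 8 triples form a triangle.

5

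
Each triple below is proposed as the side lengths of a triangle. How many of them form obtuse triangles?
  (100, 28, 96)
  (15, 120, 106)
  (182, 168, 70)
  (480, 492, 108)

1

(100,28,96): 28²+96² = 10000 = 100² → right
(15,120,106): 15²+106² = 11461 < 14400 = 120² → obtuse
(182,168,70): 70²+168² = 33124 = 182² → right
(480,492,108): 108²+480² = 242064 = 492² → right
1 of the 4 is obtuse.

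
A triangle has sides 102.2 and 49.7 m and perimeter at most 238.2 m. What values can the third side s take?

52.5 < s ≤ 86.3 m

Triangle inequality alone gives 52.5 < s < 151.9.
The perimeter condition gives s ≤ 238.2 − 102.2 − 49.7 = 86.3.
Intersecting the two: 52.5 < s ≤ 86.3.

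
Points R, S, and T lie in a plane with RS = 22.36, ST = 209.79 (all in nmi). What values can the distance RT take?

187.43 ≤ RT ≤ 232.15 nmi

By the triangle inequality, |22.36 − 209.79| ≤ RT ≤ 22.36 + 209.79.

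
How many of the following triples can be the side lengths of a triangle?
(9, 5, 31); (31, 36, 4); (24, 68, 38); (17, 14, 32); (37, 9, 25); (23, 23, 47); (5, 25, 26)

1

(5,9,31): 5+9 ≤ 31 → not valid
(4,31,36): 4+31 ≤ 36 → not valid
(24,38,68): 24+38 ≤ 68 → not valid
(14,17,32): 14+17 ≤ 32 → not valid
(9,25,37): 9+25 ≤ 37 → not valid
(23,23,47): 23+23 ≤ 47 → not valid
(5,25,26): 5+25 > 26 → valid
1 of the 7 triples forms a triangle.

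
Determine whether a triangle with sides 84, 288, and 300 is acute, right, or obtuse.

Compare the square of the longest side to the sum of squares of the other two: 84² + 288² = 90000 = 300².

right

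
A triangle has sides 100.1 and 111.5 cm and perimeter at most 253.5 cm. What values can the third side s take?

11.4 < s ≤ 41.9

Triangle inequality alone gives 11.4 < s < 211.6.
The perimeter condition gives s ≤ 253.5 − 100.1 − 111.5 = 41.9.
Intersecting the two: 11.4 < s ≤ 41.9.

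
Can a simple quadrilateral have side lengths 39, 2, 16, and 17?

For a quadrilateral, each side must be shorter than the sum of the others.
Here the longest side is 39, but the remaining 3 sides sum to only 35.

No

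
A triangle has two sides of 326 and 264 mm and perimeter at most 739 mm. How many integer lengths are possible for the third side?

87

Triangle inequality: 62 < x < 590. Perimeter ≤ 739 gives x ≤ 739 − 326 − 264 = 149.
So 62 < x ≤ 149; integers 63 through 149: 87 values.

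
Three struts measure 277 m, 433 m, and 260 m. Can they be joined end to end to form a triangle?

The longest side is 433, and the other two sum to 537.
Since 537 > 433, the triangle inequality holds.

Yes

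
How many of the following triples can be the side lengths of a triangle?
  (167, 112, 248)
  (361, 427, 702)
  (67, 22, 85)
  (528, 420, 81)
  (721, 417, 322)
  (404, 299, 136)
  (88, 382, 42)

5

(112,167,248): 112+167 > 248 → valid
(361,427,702): 361+427 > 702 → valid
(22,67,85): 22+67 > 85 → valid
(81,420,528): 81+420 ≤ 528 → not valid
(322,417,721): 322+417 > 721 → valid
(136,299,404): 136+299 > 404 → valid
(42,88,382): 42+88 ≤ 382 → not valid
5 of the 7 triples form a triangle.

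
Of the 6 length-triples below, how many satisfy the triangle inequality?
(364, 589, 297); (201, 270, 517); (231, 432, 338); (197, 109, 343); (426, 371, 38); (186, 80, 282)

(297,364,589): 297+364 > 589 → valid
(201,270,517): 201+270 ≤ 517 → not valid
(231,338,432): 231+338 > 432 → valid
(109,197,343): 109+197 ≤ 343 → not valid
(38,371,426): 38+371 ≤ 426 → not valid
(80,186,282): 80+186 ≤ 282 → not valid
2 of the 6 triples form a triangle.

2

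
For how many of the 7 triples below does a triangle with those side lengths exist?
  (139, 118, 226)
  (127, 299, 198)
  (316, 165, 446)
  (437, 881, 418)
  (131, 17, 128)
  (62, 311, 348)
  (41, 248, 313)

5

(118,139,226): 118+139 > 226 → valid
(127,198,299): 127+198 > 299 → valid
(165,316,446): 165+316 > 446 → valid
(418,437,881): 418+437 ≤ 881 → not valid
(17,128,131): 17+128 > 131 → valid
(62,311,348): 62+311 > 348 → valid
(41,248,313): 41+248 ≤ 313 → not valid
5 of the 7 triples form a triangle.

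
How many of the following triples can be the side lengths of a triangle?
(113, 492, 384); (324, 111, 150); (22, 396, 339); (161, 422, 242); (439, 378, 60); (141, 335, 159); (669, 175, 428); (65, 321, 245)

(113,384,492): 113+384 > 492 → valid
(111,150,324): 111+150 ≤ 324 → not valid
(22,339,396): 22+339 ≤ 396 → not valid
(161,242,422): 161+242 ≤ 422 → not valid
(60,378,439): 60+378 ≤ 439 → not valid
(141,159,335): 141+159 ≤ 335 → not valid
(175,428,669): 175+428 ≤ 669 → not valid
(65,245,321): 65+245 ≤ 321 → not valid
1 of the 8 triples forms a triangle.

1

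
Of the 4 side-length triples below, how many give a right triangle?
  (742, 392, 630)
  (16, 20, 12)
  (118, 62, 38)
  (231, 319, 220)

3

(742,392,630): 392²+630² = 550564 = 742² → right
(16,20,12): 12²+16² = 400 = 20² → right
(118,62,38): 38+62 ≤ 118, not a triangle
(231,319,220): 220²+231² = 101761 = 319² → right
3 of the 4 are right.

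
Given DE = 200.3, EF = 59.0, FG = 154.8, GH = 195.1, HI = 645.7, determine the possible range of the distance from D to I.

36.5 ≤ DI ≤ 1254.9

The maximum is all hops collinear in one direction: 200.3 + 59.0 + 154.8 + 195.1 + 645.7 = 1254.9.
The longest hop is 645.7; the others sum to 609.2. Folding the others back against it leaves at least 645.7 − 609.2 = 36.5.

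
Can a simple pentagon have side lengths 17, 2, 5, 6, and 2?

No

For a pentagon, each side must be shorter than the sum of the others.
Here the longest side is 17, but the remaining 4 sides sum to only 15.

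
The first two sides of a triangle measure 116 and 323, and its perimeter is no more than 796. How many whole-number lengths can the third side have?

Triangle inequality: 207 < x < 439. Perimeter ≤ 796 gives x ≤ 796 − 116 − 323 = 357.
So 207 < x ≤ 357; integers 208 through 357: 150 values.

150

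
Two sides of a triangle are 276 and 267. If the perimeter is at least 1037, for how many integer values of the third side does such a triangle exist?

49

Triangle inequality: 9 < x < 543. Perimeter ≥ 1037 gives x ≥ 1037 − 276 − 267 = 494.
So 494 ≤ x < 543; integers 494 through 542: 49 values.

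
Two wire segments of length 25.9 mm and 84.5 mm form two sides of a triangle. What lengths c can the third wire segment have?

By the triangle inequality, c must be less than 25.9 + 84.5 = 110.4 and greater than |25.9 − 84.5| = 58.6.

58.6 < c < 110.4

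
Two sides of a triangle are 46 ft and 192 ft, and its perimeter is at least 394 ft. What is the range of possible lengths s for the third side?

156 ≤ s < 238

Triangle inequality alone gives 146 < s < 238.
The perimeter condition gives s ≥ 394 − 46 − 192 = 156.
Intersecting the two: 156 ≤ s < 238.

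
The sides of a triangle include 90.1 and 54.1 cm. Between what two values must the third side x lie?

36.0 < x < 144.2

By the triangle inequality, x must be less than 90.1 + 54.1 = 144.2 and greater than |90.1 − 54.1| = 36.0.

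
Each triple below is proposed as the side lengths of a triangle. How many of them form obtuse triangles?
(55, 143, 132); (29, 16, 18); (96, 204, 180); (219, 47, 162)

1

(55,143,132): 55²+132² = 20449 = 143² → right
(29,16,18): 16²+18² = 580 < 841 = 29² → obtuse
(96,204,180): 96²+180² = 41616 = 204² → right
(219,47,162): 47+162 ≤ 219, not a triangle
1 of the 4 is obtuse.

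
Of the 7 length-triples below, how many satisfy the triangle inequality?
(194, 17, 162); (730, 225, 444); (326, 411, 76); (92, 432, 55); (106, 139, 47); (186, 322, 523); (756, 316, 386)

1

(17,162,194): 17+162 ≤ 194 → not valid
(225,444,730): 225+444 ≤ 730 → not valid
(76,326,411): 76+326 ≤ 411 → not valid
(55,92,432): 55+92 ≤ 432 → not valid
(47,106,139): 47+106 > 139 → valid
(186,322,523): 186+322 ≤ 523 → not valid
(316,386,756): 316+386 ≤ 756 → not valid
1 of the 7 triples forms a triangle.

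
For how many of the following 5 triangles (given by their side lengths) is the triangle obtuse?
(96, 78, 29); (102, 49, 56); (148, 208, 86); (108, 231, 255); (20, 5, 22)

(96,78,29): 29²+78² = 6925 < 9216 = 96² → obtuse
(102,49,56): 49²+56² = 5537 < 10404 = 102² → obtuse
(148,208,86): 86²+148² = 29300 < 43264 = 208² → obtuse
(108,231,255): 108²+231² = 65025 = 255² → right
(20,5,22): 5²+20² = 425 < 484 = 22² → obtuse
4 of the 5 are obtuse.

4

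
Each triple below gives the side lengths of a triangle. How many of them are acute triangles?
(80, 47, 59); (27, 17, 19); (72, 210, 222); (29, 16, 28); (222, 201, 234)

(80,47,59): 47²+59² = 5690 < 6400 = 80² → obtuse
(27,17,19): 17²+19² = 650 < 729 = 27² → obtuse
(72,210,222): 72²+210² = 49284 = 222² → right
(29,16,28): 16²+28² = 1040 > 841 = 29² → acute
(222,201,234): 201²+222² = 89685 > 54756 = 234² → acute
2 of the 5 are acute.

2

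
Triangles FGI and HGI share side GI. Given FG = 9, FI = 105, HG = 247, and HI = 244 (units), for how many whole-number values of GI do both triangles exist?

17

From triangle FGI: 96 < GI < 114.
From triangle HGI: 3 < GI < 491.
Intersection: 96 < GI < 114, so integers 97 through 113: 17 values.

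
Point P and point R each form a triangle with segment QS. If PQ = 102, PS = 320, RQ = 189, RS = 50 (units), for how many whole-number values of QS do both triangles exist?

20

From triangle PQS: 218 < QS < 422.
From triangle RQS: 139 < QS < 239.
Intersection: 218 < QS < 239, so integers 219 through 238: 20 values.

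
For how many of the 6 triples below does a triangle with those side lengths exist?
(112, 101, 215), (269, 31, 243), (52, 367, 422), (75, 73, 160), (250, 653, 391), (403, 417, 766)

(101,112,215): 101+112 ≤ 215 → not valid
(31,243,269): 31+243 > 269 → valid
(52,367,422): 52+367 ≤ 422 → not valid
(73,75,160): 73+75 ≤ 160 → not valid
(250,391,653): 250+391 ≤ 653 → not valid
(403,417,766): 403+417 > 766 → valid
2 of the 6 triples form a triangle.

2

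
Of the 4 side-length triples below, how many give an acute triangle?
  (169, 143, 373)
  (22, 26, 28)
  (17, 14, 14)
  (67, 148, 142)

(169,143,373): 143+169 ≤ 373, not a triangle
(22,26,28): 22²+26² = 1160 > 784 = 28² → acute
(17,14,14): 14²+14² = 392 > 289 = 17² → acute
(67,148,142): 67²+142² = 24653 > 21904 = 148² → acute
3 of the 4 are acute.

3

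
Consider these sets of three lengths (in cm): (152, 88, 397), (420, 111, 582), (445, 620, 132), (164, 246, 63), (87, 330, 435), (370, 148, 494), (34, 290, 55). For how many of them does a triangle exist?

(88,152,397): 88+152 ≤ 397 → not valid
(111,420,582): 111+420 ≤ 582 → not valid
(132,445,620): 132+445 ≤ 620 → not valid
(63,164,246): 63+164 ≤ 246 → not valid
(87,330,435): 87+330 ≤ 435 → not valid
(148,370,494): 148+370 > 494 → valid
(34,55,290): 34+55 ≤ 290 → not valid
1 of the 7 triples forms a triangle.

1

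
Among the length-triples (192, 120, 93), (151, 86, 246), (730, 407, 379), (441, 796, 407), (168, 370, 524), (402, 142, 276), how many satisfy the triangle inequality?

(93,120,192): 93+120 > 192 → valid
(86,151,246): 86+151 ≤ 246 → not valid
(379,407,730): 379+407 > 730 → valid
(407,441,796): 407+441 > 796 → valid
(168,370,524): 168+370 > 524 → valid
(142,276,402): 142+276 > 402 → valid
5 of the 6 triples form a triangle.

5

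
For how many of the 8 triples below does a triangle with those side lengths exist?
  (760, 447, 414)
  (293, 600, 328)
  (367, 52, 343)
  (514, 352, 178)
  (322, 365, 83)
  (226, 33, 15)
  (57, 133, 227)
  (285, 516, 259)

(414,447,760): 414+447 > 760 → valid
(293,328,600): 293+328 > 600 → valid
(52,343,367): 52+343 > 367 → valid
(178,352,514): 178+352 > 514 → valid
(83,322,365): 83+322 > 365 → valid
(15,33,226): 15+33 ≤ 226 → not valid
(57,133,227): 57+133 ≤ 227 → not valid
(259,285,516): 259+285 > 516 → valid
6 of the 8 triples form a triangle.

6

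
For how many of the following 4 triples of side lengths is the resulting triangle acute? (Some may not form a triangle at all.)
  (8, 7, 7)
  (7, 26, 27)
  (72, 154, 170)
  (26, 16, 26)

2

(8,7,7): 7²+7² = 98 > 64 = 8² → acute
(7,26,27): 7²+26² = 725 < 729 = 27² → obtuse
(72,154,170): 72²+154² = 28900 = 170² → right
(26,16,26): 16²+26² = 932 > 676 = 26² → acute
2 of the 4 are acute.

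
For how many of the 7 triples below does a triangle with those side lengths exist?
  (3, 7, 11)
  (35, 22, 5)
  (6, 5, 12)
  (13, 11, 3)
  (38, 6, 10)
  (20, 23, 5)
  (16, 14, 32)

(3,7,11): 3+7 ≤ 11 → not valid
(5,22,35): 5+22 ≤ 35 → not valid
(5,6,12): 5+6 ≤ 12 → not valid
(3,11,13): 3+11 > 13 → valid
(6,10,38): 6+10 ≤ 38 → not valid
(5,20,23): 5+20 > 23 → valid
(14,16,32): 14+16 ≤ 32 → not valid
2 of the 7 triples form a triangle.

2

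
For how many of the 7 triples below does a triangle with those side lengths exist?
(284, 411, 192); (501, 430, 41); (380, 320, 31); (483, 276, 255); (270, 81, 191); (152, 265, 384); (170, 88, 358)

(192,284,411): 192+284 > 411 → valid
(41,430,501): 41+430 ≤ 501 → not valid
(31,320,380): 31+320 ≤ 380 → not valid
(255,276,483): 255+276 > 483 → valid
(81,191,270): 81+191 > 270 → valid
(152,265,384): 152+265 > 384 → valid
(88,170,358): 88+170 ≤ 358 → not valid
4 of the 7 triples form a triangle.

4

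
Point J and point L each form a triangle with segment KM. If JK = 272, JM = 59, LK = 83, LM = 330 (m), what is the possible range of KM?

From triangle JKM: |272 − 59| < KM < 272 + 59, i.e. 213 < KM < 331.
From triangle LKM: 247 < KM < 413.
Both must hold, so KM lies in the intersection.

247 < KM < 331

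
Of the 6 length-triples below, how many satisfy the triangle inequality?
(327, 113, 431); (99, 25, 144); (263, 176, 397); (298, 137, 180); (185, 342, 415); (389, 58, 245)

4

(113,327,431): 113+327 > 431 → valid
(25,99,144): 25+99 ≤ 144 → not valid
(176,263,397): 176+263 > 397 → valid
(137,180,298): 137+180 > 298 → valid
(185,342,415): 185+342 > 415 → valid
(58,245,389): 58+245 ≤ 389 → not valid
4 of the 6 triples form a triangle.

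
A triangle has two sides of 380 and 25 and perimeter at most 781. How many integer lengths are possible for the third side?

21

Triangle inequality: 355 < x < 405. Perimeter ≤ 781 gives x ≤ 781 − 380 − 25 = 376.
So 355 < x ≤ 376; integers 356 through 376: 21 values.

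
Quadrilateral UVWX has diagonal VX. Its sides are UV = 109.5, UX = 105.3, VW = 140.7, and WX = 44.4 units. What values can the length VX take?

96.3 < VX < 185.1

From triangle UVX: |109.5 − 105.3| < VX < 109.5 + 105.3, i.e. 4.2 < VX < 214.8.
From triangle WVX: 96.3 < VX < 185.1.
Both must hold, so VX lies in the intersection.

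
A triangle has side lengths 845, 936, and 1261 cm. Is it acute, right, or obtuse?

Compare the square of the longest side to the sum of squares of the other two: 845² + 936² = 1590121 = 1261².

right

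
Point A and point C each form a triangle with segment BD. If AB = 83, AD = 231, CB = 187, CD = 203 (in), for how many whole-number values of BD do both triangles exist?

165

From triangle ABD: 148 < BD < 314.
From triangle CBD: 16 < BD < 390.
Intersection: 148 < BD < 314, so integers 149 through 313: 165 values.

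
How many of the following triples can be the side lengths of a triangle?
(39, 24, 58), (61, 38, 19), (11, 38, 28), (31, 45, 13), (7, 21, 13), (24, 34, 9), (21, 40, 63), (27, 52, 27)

3

(24,39,58): 24+39 > 58 → valid
(19,38,61): 19+38 ≤ 61 → not valid
(11,28,38): 11+28 > 38 → valid
(13,31,45): 13+31 ≤ 45 → not valid
(7,13,21): 7+13 ≤ 21 → not valid
(9,24,34): 9+24 ≤ 34 → not valid
(21,40,63): 21+40 ≤ 63 → not valid
(27,27,52): 27+27 > 52 → valid
3 of the 8 triples form a triangle.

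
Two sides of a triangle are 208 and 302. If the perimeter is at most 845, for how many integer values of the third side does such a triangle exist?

241

Triangle inequality: 94 < x < 510. Perimeter ≤ 845 gives x ≤ 845 − 208 − 302 = 335.
So 94 < x ≤ 335; integers 95 through 335: 241 values.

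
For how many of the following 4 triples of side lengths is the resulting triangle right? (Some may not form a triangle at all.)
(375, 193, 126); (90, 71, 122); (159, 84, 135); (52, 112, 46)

(375,193,126): 126+193 ≤ 375, not a triangle
(90,71,122): 71²+90² = 13141 < 14884 = 122² → obtuse
(159,84,135): 84²+135² = 25281 = 159² → right
(52,112,46): 46+52 ≤ 112, not a triangle
1 of the 4 is right.

1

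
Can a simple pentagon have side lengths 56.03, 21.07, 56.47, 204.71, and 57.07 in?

No

For a pentagon, each side must be shorter than the sum of the others.
Here the longest side is 204.71, but the remaining 4 sides sum to only 190.64.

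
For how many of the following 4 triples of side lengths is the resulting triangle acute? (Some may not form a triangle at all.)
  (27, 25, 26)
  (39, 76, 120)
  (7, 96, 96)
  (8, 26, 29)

2

(27,25,26): 25²+26² = 1301 > 729 = 27² → acute
(39,76,120): 39+76 ≤ 120, not a triangle
(7,96,96): 7²+96² = 9265 > 9216 = 96² → acute
(8,26,29): 8²+26² = 740 < 841 = 29² → obtuse
2 of the 4 are acute.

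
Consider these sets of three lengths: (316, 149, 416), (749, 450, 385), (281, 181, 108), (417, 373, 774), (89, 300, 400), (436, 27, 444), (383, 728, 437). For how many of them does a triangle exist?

6

(149,316,416): 149+316 > 416 → valid
(385,450,749): 385+450 > 749 → valid
(108,181,281): 108+181 > 281 → valid
(373,417,774): 373+417 > 774 → valid
(89,300,400): 89+300 ≤ 400 → not valid
(27,436,444): 27+436 > 444 → valid
(383,437,728): 383+437 > 728 → valid
6 of the 7 triples form a triangle.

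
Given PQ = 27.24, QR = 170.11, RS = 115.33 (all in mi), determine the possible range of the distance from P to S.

27.54 ≤ PS ≤ 312.68 mi

The maximum is all hops collinear in one direction: 27.24 + 170.11 + 115.33 = 312.68.
The longest hop is 170.11; the others sum to 142.57. Folding the others back against it leaves at least 170.11 − 142.57 = 27.54.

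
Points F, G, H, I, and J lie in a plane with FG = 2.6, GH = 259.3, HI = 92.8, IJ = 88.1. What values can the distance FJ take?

75.8 ≤ FJ ≤ 442.8

The maximum is all hops collinear in one direction: 2.6 + 259.3 + 92.8 + 88.1 = 442.8.
The longest hop is 259.3; the others sum to 183.5. Folding the others back against it leaves at least 259.3 − 183.5 = 75.8.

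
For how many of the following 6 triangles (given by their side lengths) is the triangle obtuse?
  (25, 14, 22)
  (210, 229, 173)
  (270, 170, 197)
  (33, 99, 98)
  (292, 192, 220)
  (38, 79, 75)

1

(25,14,22): 14²+22² = 680 > 625 = 25² → acute
(210,229,173): 173²+210² = 74029 > 52441 = 229² → acute
(270,170,197): 170²+197² = 67709 < 72900 = 270² → obtuse
(33,99,98): 33²+98² = 10693 > 9801 = 99² → acute
(292,192,220): 192²+220² = 85264 = 292² → right
(38,79,75): 38²+75² = 7069 > 6241 = 79² → acute
1 of the 6 is obtuse.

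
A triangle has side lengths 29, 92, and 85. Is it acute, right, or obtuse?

Compare the square of the longest side to the sum of squares of the other two: 29² + 85² = 8066 < 8464 = 92².

obtuse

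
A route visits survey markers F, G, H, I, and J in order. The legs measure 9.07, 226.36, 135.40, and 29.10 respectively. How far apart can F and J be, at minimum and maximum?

The maximum is all hops collinear in one direction: 9.07 + 226.36 + 135.40 + 29.10 = 399.93.
The longest hop is 226.36; the others sum to 173.57. Folding the others back against it leaves at least 226.36 − 173.57 = 52.79.

52.79 ≤ FJ ≤ 399.93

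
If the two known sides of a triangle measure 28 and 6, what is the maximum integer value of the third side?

The third side must be strictly less than 28 + 6 = 34.
The largest integer below 34 is 33.

33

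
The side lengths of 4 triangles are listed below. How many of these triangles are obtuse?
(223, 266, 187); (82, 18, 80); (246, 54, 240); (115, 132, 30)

1

(223,266,187): 187²+223² = 84698 > 70756 = 266² → acute
(82,18,80): 18²+80² = 6724 = 82² → right
(246,54,240): 54²+240² = 60516 = 246² → right
(115,132,30): 30²+115² = 14125 < 17424 = 132² → obtuse
1 of the 4 is obtuse.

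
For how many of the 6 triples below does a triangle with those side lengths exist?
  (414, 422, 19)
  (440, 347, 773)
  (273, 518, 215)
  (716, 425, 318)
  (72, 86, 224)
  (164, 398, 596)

(19,414,422): 19+414 > 422 → valid
(347,440,773): 347+440 > 773 → valid
(215,273,518): 215+273 ≤ 518 → not valid
(318,425,716): 318+425 > 716 → valid
(72,86,224): 72+86 ≤ 224 → not valid
(164,398,596): 164+398 ≤ 596 → not valid
3 of the 6 triples form a triangle.

3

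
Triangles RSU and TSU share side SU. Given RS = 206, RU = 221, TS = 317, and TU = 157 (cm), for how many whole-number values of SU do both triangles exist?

From triangle RSU: 15 < SU < 427.
From triangle TSU: 160 < SU < 474.
Intersection: 160 < SU < 427, so integers 161 through 426: 266 values.

266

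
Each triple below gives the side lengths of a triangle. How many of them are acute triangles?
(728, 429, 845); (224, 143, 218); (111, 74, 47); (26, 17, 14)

1

(728,429,845): 429²+728² = 714025 = 845² → right
(224,143,218): 143²+218² = 67973 > 50176 = 224² → acute
(111,74,47): 47²+74² = 7685 < 12321 = 111² → obtuse
(26,17,14): 14²+17² = 485 < 676 = 26² → obtuse
1 of the 4 is acute.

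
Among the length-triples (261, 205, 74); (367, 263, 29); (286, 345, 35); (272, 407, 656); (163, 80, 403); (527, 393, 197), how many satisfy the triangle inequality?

(74,205,261): 74+205 > 261 → valid
(29,263,367): 29+263 ≤ 367 → not valid
(35,286,345): 35+286 ≤ 345 → not valid
(272,407,656): 272+407 > 656 → valid
(80,163,403): 80+163 ≤ 403 → not valid
(197,393,527): 197+393 > 527 → valid
3 of the 6 triples form a triangle.

3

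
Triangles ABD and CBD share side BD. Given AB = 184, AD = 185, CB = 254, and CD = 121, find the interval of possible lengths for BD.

From triangle ABD: |184 − 185| < BD < 184 + 185, i.e. 1 < BD < 369.
From triangle CBD: 133 < BD < 375.
Both must hold, so BD lies in the intersection.

133 < BD < 369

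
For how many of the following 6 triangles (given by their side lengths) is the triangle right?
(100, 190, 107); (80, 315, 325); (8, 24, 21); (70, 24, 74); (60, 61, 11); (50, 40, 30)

4

(100,190,107): 100²+107² = 21449 < 36100 = 190² → obtuse
(80,315,325): 80²+315² = 105625 = 325² → right
(8,24,21): 8²+21² = 505 < 576 = 24² → obtuse
(70,24,74): 24²+70² = 5476 = 74² → right
(60,61,11): 11²+60² = 3721 = 61² → right
(50,40,30): 30²+40² = 2500 = 50² → right
4 of the 6 are right.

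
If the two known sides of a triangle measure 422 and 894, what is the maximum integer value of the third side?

The third side must be strictly less than 422 + 894 = 1316.
The largest integer below 1316 is 1315.

1315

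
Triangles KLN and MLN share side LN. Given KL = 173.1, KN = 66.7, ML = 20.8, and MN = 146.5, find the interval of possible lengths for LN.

From triangle KLN: |173.1 − 66.7| < LN < 173.1 + 66.7, i.e. 106.4 < LN < 239.8.
From triangle MLN: 125.7 < LN < 167.3.
Both must hold, so LN lies in the intersection.

125.7 < LN < 167.3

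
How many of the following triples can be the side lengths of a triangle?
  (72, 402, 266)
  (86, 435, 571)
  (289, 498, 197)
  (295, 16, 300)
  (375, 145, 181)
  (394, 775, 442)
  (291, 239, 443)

(72,266,402): 72+266 ≤ 402 → not valid
(86,435,571): 86+435 ≤ 571 → not valid
(197,289,498): 197+289 ≤ 498 → not valid
(16,295,300): 16+295 > 300 → valid
(145,181,375): 145+181 ≤ 375 → not valid
(394,442,775): 394+442 > 775 → valid
(239,291,443): 239+291 > 443 → valid
3 of the 7 triples form a triangle.

3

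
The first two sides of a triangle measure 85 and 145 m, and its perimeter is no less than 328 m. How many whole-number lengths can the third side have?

132

Triangle inequality: 60 < x < 230. Perimeter ≥ 328 gives x ≥ 328 − 85 − 145 = 98.
So 98 ≤ x < 230; integers 98 through 229: 132 values.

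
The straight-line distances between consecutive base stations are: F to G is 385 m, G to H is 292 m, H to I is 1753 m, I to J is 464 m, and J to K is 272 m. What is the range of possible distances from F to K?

340 ≤ FK ≤ 3166 m

The maximum is all hops collinear in one direction: 385 + 292 + 1753 + 464 + 272 = 3166.
The longest hop is 1753; the others sum to 1413. Folding the others back against it leaves at least 1753 − 1413 = 340.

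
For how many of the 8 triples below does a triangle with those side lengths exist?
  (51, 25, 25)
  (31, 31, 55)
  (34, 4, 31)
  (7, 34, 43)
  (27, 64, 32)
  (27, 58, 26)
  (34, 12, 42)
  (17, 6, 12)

4

(25,25,51): 25+25 ≤ 51 → not valid
(31,31,55): 31+31 > 55 → valid
(4,31,34): 4+31 > 34 → valid
(7,34,43): 7+34 ≤ 43 → not valid
(27,32,64): 27+32 ≤ 64 → not valid
(26,27,58): 26+27 ≤ 58 → not valid
(12,34,42): 12+34 > 42 → valid
(6,12,17): 6+12 > 17 → valid
4 of the 8 triples form a triangle.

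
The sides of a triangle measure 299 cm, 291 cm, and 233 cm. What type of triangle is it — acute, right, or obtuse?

Compare the square of the longest side to the sum of squares of the other two: 233² + 291² = 138970 > 89401 = 299².

acute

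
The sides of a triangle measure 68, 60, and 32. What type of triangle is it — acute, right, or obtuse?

Compare the square of the longest side to the sum of squares of the other two: 32² + 60² = 4624 = 68².

right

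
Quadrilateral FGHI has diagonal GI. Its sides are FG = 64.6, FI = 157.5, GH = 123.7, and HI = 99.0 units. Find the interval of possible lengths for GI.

92.9 < GI < 222.1

From triangle FGI: |64.6 − 157.5| < GI < 64.6 + 157.5, i.e. 92.9 < GI < 222.1.
From triangle HGI: 24.7 < GI < 222.7.
Both must hold, so GI lies in the intersection.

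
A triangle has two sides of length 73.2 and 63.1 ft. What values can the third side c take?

By the triangle inequality, c must be less than 73.2 + 63.1 = 136.3 and greater than |73.2 − 63.1| = 10.1.

10.1 < c < 136.3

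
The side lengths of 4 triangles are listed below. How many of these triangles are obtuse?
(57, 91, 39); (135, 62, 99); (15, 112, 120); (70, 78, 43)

(57,91,39): 39²+57² = 4770 < 8281 = 91² → obtuse
(135,62,99): 62²+99² = 13645 < 18225 = 135² → obtuse
(15,112,120): 15²+112² = 12769 < 14400 = 120² → obtuse
(70,78,43): 43²+70² = 6749 > 6084 = 78² → acute
3 of the 4 are obtuse.

3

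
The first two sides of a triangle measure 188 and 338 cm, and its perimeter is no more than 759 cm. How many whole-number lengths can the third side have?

Triangle inequality: 150 < x < 526. Perimeter ≤ 759 gives x ≤ 759 − 188 − 338 = 233.
So 150 < x ≤ 233; integers 151 through 233: 83 values.

83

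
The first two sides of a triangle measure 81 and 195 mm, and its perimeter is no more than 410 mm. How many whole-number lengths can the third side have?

Triangle inequality: 114 < x < 276. Perimeter ≤ 410 gives x ≤ 410 − 81 − 195 = 134.
So 114 < x ≤ 134; integers 115 through 134: 20 values.

20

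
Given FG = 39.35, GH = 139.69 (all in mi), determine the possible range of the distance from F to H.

By the triangle inequality, |39.35 − 139.69| ≤ FH ≤ 39.35 + 139.69.

100.34 ≤ FH ≤ 179.04 mi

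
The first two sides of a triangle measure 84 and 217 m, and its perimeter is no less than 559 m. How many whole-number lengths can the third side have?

43

Triangle inequality: 133 < x < 301. Perimeter ≥ 559 gives x ≥ 559 − 84 − 217 = 258.
So 258 ≤ x < 301; integers 258 through 300: 43 values.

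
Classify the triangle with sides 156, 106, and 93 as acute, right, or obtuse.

obtuse

Compare the square of the longest side to the sum of squares of the other two: 93² + 106² = 19885 < 24336 = 156².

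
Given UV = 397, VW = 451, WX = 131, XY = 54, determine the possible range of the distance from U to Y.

The maximum is all hops collinear in one direction: 397 + 451 + 131 + 54 = 1033.
The longest hop is 451; the others sum to 582. Since 451 ≤ 582, the path can fold back on itself completely, so the minimum distance is 0.

0 ≤ UY ≤ 1033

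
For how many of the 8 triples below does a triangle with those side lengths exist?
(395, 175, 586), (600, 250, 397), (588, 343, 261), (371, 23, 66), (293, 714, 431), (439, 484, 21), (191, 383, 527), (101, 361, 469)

(175,395,586): 175+395 ≤ 586 → not valid
(250,397,600): 250+397 > 600 → valid
(261,343,588): 261+343 > 588 → valid
(23,66,371): 23+66 ≤ 371 → not valid
(293,431,714): 293+431 > 714 → valid
(21,439,484): 21+439 ≤ 484 → not valid
(191,383,527): 191+383 > 527 → valid
(101,361,469): 101+361 ≤ 469 → not valid
4 of the 8 triples form a triangle.

4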